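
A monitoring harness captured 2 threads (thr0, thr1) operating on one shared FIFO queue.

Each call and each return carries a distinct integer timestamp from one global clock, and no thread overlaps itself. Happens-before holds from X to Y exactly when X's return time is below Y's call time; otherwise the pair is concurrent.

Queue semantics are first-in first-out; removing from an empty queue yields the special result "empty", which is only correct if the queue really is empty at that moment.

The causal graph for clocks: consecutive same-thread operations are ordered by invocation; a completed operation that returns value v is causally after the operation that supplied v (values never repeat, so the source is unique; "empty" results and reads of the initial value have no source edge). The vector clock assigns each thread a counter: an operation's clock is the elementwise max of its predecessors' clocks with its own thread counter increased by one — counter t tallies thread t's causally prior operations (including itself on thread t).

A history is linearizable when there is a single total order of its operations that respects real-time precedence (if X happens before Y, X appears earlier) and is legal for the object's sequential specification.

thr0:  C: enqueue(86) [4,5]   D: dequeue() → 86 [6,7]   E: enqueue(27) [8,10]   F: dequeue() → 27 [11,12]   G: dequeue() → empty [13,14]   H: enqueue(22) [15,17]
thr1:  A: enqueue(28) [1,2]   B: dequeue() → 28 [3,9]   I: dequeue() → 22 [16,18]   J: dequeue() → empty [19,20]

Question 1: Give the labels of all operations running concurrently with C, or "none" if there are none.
B

concurrent with C ([4,5]): every op whose interval crosses 4..5
A [1,2]: before
B [3,9]: concurrent
D [6,7]: after
E [8,10]: after
F [11,12]: after
G [13,14]: after
H [15,17]: after
I [16,18]: after
J [19,20]: after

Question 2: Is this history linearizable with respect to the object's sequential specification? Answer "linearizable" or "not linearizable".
linearizable

one valid linearization: A, B, C, D, E, F, G, H, I, J
step 1: A enqueue(28) — queue <28>
step 2: B dequeue() → 28 — queue <>
step 3: C enqueue(86) — queue <86>
step 4: D dequeue() → 86 — queue <>
step 5: E enqueue(27) — queue <27>
step 6: F dequeue() → 27 — queue <>
step 7: G dequeue() → empty — queue <>
step 8: H enqueue(22) — queue <22>
step 9: I dequeue() → 22 — queue <>
step 10: J dequeue() → empty — queue <>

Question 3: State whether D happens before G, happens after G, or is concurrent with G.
before

D spans [6,7], G spans [13,14]
resp(D)=7 < inv(G)=13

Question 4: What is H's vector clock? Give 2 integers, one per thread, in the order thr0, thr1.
(6, 0)

root op A, invoked 1: fresh clock plus thr1's own tick → (0, 1)
root op C, invoked 4: fresh clock plus thr0's own tick → (1, 0)
VC(B, invoked at 3): max of VC(A)=(0, 1), then +1 on thread thr1 → (0, 2)
VC(D, invoked at 6): max of VC(C)=(1, 0), then +1 on thread thr0 → (2, 0)
VC(E, invoked at 8): max of VC(D)=(2, 0), then +1 on thread thr0 → (3, 0)
VC(F, invoked at 11): max of VC(E)=(3, 0), then +1 on thread thr0 → (4, 0)
VC(G, invoked at 13): max of VC(F)=(4, 0), then +1 on thread thr0 → (5, 0)
VC(H, invoked at 15): max of VC(G)=(5, 0), then +1 on thread thr0 → (6, 0)
VC(I, invoked at 16): max of VC(B)=(0, 2), VC(H)=(6, 0), then +1 on thread thr1 → (6, 3)
VC(J, invoked at 19): max of VC(I)=(6, 3), then +1 on thread thr1 → (6, 4)
target: VC(H) = (6, 0)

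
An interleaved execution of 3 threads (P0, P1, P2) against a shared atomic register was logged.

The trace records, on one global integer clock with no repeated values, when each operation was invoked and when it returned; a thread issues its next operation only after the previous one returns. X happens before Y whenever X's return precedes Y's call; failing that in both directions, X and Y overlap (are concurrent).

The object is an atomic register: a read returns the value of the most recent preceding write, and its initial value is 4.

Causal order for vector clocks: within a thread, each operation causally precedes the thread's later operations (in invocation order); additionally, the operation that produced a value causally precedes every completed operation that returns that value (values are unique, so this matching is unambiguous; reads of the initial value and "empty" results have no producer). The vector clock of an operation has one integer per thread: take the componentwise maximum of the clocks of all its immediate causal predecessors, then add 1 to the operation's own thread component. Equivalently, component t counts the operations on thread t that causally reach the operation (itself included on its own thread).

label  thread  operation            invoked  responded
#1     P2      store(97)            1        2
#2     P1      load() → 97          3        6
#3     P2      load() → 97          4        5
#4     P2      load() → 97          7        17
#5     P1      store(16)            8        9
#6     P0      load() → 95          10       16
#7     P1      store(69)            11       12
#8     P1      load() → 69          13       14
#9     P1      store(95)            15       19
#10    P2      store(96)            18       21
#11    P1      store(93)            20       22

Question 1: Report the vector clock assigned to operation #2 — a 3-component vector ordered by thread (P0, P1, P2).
Answer: (0, 1, 1)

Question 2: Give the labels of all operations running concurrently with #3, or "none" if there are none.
Answer: #2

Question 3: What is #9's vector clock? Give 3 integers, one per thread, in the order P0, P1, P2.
Answer: (0, 5, 1)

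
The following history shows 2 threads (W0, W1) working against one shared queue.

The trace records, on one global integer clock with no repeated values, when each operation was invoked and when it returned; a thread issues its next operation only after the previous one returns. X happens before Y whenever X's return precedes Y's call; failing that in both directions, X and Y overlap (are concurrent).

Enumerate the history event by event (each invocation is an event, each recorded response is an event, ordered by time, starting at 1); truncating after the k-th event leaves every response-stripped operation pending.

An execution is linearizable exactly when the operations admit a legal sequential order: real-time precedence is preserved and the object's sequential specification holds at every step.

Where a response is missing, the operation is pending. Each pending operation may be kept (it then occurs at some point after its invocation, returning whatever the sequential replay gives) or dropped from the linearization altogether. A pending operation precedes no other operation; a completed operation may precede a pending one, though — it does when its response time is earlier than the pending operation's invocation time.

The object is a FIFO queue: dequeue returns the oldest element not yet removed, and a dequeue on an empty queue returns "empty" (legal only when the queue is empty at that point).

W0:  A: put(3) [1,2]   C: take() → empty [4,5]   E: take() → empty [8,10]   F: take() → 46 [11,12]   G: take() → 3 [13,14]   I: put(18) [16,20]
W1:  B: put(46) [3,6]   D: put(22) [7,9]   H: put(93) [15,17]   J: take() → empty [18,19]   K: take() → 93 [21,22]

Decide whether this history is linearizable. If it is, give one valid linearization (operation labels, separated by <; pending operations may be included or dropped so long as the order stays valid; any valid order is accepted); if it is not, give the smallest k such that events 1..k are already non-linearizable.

through event 4 a valid linearization exists; event 5 (C responding at time 5) ends that
a single order respects real time; the 2 completed queue operations fail replay along it
no completion choice of the 1 pending operation (B) rescues it — every subset was tried
sample order A, C (pending dropped) stalls at step 2 — C take() → empty has no legal effect

not linearizable — minimal violating prefix: 5 events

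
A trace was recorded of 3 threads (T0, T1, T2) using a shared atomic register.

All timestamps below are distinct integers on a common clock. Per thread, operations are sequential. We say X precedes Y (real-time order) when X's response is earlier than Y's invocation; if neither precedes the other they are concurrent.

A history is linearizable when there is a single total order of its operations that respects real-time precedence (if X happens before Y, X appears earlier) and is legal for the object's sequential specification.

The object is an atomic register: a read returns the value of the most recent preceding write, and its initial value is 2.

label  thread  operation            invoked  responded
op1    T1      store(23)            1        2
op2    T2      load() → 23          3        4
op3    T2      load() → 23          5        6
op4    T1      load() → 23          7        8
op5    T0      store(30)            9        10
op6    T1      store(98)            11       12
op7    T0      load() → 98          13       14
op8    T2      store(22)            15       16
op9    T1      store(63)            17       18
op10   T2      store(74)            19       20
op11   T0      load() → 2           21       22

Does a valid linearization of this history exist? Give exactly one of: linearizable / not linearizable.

already the first 22 events (up to op11's response at time 22) admit no linearization; the first 21 still do
one real-time candidate order over the 11 completed operations — the atomic register replay rejects it
one such order, op1, op2, op3, op4, op5, op6, op7, op8, op9, op10, op11, breaks at step 11 where op11 load() → 2 is illegal

not linearizable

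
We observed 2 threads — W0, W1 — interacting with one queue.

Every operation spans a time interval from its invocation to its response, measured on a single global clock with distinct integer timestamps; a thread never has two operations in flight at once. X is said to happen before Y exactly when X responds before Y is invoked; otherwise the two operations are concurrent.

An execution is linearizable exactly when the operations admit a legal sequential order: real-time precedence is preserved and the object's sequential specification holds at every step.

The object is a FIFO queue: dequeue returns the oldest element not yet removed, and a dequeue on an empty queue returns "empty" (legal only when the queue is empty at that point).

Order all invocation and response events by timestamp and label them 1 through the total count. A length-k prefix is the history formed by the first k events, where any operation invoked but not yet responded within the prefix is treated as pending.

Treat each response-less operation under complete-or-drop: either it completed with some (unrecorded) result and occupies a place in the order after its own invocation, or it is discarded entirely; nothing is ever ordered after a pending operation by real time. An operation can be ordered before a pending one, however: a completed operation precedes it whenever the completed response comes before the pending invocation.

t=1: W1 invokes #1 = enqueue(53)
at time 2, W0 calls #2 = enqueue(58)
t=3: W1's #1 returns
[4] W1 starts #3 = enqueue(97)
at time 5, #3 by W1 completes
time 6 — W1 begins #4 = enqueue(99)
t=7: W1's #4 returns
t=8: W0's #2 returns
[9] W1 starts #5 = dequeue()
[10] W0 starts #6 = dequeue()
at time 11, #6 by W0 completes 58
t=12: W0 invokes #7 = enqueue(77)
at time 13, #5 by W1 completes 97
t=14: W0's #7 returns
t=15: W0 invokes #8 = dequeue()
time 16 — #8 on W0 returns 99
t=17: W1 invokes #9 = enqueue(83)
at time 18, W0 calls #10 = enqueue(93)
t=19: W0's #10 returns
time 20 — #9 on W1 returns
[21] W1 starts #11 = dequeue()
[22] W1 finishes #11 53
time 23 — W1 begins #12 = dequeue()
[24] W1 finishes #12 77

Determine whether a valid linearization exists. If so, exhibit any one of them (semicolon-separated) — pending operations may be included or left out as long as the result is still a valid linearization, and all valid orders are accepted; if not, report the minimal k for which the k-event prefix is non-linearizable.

through event 12 a valid linearization exists; event 13 (#5 responding at time 13) ends that
8 orders of the 6 completed queue ops respect real time; none is legal
include/drop combinations of the 1 pending operation (#7) were all tried; none helps
take #1, #2, #3, #4, #5, #6 (pending dropped): step 5 already fails, because #5 dequeue() → 97 cannot occur there
take #1, #2, #3, #4, #6, #5 (pending dropped): step 5 already fails, because #6 dequeue() → 58 cannot occur there

not linearizable — minimal violating prefix: 13 events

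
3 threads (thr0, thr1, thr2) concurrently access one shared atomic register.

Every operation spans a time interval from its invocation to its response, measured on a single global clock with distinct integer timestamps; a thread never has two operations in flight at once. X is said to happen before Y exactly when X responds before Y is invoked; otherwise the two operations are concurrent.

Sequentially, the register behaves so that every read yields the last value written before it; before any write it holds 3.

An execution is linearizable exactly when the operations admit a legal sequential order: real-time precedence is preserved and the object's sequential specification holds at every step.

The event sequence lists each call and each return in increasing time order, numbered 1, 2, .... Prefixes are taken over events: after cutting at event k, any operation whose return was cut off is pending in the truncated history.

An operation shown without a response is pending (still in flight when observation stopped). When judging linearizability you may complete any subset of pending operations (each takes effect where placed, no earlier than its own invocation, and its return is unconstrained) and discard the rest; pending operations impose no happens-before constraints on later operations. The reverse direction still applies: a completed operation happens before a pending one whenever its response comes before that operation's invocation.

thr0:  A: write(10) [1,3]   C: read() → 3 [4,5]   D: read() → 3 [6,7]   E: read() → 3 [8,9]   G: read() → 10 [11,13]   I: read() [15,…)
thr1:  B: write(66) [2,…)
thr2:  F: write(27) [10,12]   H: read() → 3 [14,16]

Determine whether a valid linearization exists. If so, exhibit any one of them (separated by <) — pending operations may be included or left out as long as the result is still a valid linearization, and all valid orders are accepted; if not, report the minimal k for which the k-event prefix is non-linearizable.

not linearizable — minimal violating prefix: 5 events

the violation lands at event 5, C's response at time 5: events 1..4 linearize, events 1..5 do not
the sole real-time-consistent order of 2 completed operations fails the atomic register replay
every completion of the 1 pending operation (B) was checked; none linearizes
one such order, A, C (pending dropped), breaks at step 2 where C read() → 3 is illegal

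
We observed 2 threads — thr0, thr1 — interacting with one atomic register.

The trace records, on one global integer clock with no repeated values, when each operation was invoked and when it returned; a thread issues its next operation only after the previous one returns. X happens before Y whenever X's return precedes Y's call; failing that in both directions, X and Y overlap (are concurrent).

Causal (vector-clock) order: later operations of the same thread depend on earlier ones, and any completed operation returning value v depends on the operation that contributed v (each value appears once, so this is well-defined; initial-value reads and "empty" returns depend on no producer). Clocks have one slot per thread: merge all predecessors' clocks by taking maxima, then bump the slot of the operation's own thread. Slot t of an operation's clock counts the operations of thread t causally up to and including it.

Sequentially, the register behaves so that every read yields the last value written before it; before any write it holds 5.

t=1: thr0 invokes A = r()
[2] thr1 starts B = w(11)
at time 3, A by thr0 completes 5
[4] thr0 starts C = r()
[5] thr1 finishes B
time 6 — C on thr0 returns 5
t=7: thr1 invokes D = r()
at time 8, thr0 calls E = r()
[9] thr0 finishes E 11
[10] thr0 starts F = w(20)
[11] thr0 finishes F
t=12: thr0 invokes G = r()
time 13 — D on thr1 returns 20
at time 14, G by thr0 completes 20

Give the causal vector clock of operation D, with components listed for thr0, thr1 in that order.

B, invoked 2, has no incoming edges; only thr1's bump applies → (0, 1)
A, invoked 1, has no incoming edges; only thr0's bump applies → (1, 0)
C (invocation 4): componentwise max over VC(A)=(1, 0), +1 at thr0, giving (2, 0)
E (invocation 8): componentwise max over VC(B)=(0, 1), VC(C)=(2, 0), +1 at thr0, giving (3, 1)
F (invocation 10): componentwise max over VC(E)=(3, 1), +1 at thr0, giving (4, 1)
D (invocation 7): componentwise max over VC(B)=(0, 1), VC(F)=(4, 1), +1 at thr1, giving (4, 2)
G (invocation 12): componentwise max over VC(F)=(4, 1), +1 at thr0, giving (5, 1)
target: VC(D) = (4, 2)

(4, 2)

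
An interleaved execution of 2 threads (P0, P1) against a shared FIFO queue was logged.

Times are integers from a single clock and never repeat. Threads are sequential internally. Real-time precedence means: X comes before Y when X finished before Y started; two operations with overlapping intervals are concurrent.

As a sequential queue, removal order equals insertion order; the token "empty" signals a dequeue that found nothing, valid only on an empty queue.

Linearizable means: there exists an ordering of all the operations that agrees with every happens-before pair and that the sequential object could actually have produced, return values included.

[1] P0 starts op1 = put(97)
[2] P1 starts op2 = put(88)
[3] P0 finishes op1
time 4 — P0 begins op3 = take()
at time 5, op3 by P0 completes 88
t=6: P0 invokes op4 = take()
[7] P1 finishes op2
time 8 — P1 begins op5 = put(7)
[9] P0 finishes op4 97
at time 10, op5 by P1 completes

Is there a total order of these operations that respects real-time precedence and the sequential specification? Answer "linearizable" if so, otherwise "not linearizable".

one valid linearization: op2, op1, op3, op4, op5
after step 1 (op2 put(88)): queue <88>
after step 2 (op1 put(97)): queue <88,97>
after step 3 (op3 take() → 88): queue <97>
after step 4 (op4 take() → 97): queue <>
after step 5 (op5 put(7)): queue <7>

linearizable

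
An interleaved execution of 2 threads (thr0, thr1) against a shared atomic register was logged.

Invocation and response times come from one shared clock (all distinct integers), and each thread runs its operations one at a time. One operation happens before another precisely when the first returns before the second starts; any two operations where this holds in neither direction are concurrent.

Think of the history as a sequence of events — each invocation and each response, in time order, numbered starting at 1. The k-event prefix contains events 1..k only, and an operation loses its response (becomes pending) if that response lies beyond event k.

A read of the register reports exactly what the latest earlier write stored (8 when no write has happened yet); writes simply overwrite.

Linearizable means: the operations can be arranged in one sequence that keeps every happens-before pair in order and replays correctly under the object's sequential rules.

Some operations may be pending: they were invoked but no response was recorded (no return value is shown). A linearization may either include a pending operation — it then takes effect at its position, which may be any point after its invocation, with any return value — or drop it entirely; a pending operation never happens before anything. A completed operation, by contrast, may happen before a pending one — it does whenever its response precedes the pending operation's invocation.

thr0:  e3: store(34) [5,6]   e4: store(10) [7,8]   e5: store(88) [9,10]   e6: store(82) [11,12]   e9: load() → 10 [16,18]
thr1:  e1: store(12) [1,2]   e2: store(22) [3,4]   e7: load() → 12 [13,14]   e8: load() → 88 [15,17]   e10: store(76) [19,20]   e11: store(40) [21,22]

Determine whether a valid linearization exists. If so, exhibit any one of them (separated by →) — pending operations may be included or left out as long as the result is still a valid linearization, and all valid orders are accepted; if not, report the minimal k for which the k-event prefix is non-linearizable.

not linearizable — minimal violating prefix: 14 events

the violation lands at event 14, e7's response at time 14: events 1..13 linearize, events 1..14 do not
exactly one order of the 7 completed ops respects real time; the atomic register replay fails
sample order e1, e2, e3, e4, e5, e6, e7 stalls at step 7 — e7 load() → 12 has no legal effect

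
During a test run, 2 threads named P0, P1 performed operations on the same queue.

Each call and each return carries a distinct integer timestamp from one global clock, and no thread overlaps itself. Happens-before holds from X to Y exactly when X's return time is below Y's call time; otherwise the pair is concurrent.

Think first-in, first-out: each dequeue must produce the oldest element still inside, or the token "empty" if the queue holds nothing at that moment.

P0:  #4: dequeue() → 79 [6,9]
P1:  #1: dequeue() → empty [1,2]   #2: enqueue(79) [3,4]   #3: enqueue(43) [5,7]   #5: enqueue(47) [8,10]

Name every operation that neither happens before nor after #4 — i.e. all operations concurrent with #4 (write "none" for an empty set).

concurrent with #4 ([6,9]): every op whose interval crosses 6..9
#1 [1,2]: before
#2 [3,4]: before
#3 [5,7]: concurrent
#5 [8,10]: concurrent

#3, #5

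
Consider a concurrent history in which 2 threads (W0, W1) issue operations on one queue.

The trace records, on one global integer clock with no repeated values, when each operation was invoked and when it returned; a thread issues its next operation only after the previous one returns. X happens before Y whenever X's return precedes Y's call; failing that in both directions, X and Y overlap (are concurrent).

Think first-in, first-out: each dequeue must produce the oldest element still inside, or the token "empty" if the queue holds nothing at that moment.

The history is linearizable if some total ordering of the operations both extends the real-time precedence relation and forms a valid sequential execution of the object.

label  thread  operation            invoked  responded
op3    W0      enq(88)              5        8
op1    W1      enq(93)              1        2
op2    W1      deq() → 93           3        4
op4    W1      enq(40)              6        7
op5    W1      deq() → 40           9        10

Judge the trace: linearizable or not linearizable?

witness order: op1, op2, op4, op3, op5
1. op1 enq(93), leaving queue <93>
2. op2 deq() → 93, leaving queue <>
3. op4 enq(40), leaving queue <40>
4. op3 enq(88), leaving queue <40,88>
5. op5 deq() → 40, leaving queue <88>

linearizable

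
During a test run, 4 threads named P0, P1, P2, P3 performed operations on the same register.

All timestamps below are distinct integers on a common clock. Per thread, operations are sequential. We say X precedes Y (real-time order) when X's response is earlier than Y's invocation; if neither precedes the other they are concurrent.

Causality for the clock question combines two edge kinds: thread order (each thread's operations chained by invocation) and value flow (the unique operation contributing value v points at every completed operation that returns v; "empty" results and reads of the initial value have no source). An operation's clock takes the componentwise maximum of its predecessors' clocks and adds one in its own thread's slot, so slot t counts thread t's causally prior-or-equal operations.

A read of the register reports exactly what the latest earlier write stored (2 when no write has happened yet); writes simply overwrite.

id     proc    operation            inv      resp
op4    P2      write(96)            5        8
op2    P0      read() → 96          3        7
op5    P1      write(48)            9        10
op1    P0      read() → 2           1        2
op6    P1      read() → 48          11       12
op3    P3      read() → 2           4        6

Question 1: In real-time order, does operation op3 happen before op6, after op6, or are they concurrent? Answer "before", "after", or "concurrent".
op3 spans [4,6], op6 spans [11,12]
resp(op3)=6 < inv(op6)=11

before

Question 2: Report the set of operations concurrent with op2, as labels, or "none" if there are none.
op2 spans [3,7]: anything still running between times 3 and 7 counts as concurrent
op1 [1,2]: before
op3 [4,6]: concurrent
op4 [5,8]: concurrent
op5 [9,10]: after
op6 [11,12]: after

op3, op4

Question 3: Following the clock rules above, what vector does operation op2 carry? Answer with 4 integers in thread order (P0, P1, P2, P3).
VC(op3, invoked at 4): no causal predecessors; +1 on P3 → (0, 0, 0, 1)
VC(op4, invoked at 5): no causal predecessors; +1 on P2 → (0, 0, 1, 0)
VC(op5, invoked at 9): no causal predecessors; +1 on P1 → (0, 1, 0, 0)
VC(op1, invoked at 1): no causal predecessors; +1 on P0 → (1, 0, 0, 0)
merge at op6 (invoked 11): VC(op5)=(0, 1, 0, 0), own-thread bump on P1 → (0, 2, 0, 0)
merge at op2 (invoked 3): VC(op1)=(1, 0, 0, 0), VC(op4)=(0, 0, 1, 0), own-thread bump on P0 → (2, 0, 1, 0)
target: VC(op2) = (2, 0, 1, 0)

(2, 0, 1, 0)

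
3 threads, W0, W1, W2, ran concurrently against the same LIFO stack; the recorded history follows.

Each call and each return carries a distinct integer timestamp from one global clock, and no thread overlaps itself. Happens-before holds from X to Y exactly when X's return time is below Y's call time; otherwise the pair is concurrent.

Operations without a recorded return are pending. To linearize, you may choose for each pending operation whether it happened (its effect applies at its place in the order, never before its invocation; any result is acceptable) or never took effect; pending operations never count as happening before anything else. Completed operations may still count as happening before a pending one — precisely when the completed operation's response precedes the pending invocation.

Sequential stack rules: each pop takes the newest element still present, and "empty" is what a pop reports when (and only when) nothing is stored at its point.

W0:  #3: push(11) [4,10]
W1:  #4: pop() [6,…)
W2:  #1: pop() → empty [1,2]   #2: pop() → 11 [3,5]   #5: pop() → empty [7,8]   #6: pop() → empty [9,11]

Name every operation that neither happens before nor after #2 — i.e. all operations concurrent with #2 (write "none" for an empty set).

#3

concurrent with #2 ([3,5]): every op whose interval crosses 3..5
#1 [1,2]: before
#3 [4,10]: concurrent
#4 [6,…): after
#5 [7,8]: after
#6 [9,11]: after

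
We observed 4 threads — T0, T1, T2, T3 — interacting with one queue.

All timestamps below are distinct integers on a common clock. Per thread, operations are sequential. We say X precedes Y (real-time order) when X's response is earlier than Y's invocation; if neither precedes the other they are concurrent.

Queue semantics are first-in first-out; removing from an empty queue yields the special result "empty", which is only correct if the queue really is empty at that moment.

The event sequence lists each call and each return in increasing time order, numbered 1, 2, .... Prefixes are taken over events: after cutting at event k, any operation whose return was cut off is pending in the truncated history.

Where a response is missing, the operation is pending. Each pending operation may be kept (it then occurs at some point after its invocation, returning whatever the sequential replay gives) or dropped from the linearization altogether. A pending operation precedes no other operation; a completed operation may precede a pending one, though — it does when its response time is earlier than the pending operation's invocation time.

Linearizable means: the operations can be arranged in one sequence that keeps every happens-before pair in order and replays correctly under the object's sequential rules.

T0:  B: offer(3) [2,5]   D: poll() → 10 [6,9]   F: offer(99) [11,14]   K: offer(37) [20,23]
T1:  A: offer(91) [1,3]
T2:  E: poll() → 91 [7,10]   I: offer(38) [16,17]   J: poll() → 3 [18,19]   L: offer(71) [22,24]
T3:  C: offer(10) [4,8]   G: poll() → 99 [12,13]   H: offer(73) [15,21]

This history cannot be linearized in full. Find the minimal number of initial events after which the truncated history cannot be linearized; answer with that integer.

events 1..12 are linearizable; a witness order is A, C, B, E, D:
1. A offer(91), leaving queue <91>
2. C offer(10), leaving queue <91,10>
3. B offer(3), leaving queue <91,10,3>
4. E poll() → 91, leaving queue <10,3>
5. D poll() → 10, leaving queue <3>
adding event 13 (G responds at 13) leaves no legal real-time order
no escape via the 1 pending operation (F): every completion choice fails
e.g. A, B, C, D, E, G (pending dropped): illegal at step 4, since D poll() → 10 cannot apply there
e.g. A, B, C, E, D, G (pending dropped): illegal at step 5, since D poll() → 10 cannot apply there

13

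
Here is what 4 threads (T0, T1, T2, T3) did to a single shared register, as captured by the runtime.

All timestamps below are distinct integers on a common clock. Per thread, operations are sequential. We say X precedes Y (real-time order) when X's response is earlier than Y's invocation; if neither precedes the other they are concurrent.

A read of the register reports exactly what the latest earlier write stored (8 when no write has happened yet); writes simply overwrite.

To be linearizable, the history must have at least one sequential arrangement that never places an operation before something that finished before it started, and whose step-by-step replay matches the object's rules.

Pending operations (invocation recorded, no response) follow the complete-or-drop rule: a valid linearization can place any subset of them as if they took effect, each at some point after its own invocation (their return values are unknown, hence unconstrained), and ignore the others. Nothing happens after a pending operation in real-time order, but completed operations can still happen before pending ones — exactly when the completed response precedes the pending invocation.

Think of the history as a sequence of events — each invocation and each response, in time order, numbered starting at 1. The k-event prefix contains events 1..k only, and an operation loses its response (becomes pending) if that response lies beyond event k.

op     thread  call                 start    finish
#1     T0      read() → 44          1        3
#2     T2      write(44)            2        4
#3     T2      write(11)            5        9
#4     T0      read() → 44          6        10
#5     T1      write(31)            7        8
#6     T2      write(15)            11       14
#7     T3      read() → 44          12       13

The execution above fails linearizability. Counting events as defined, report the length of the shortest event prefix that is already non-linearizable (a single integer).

13

events 1..12 are linearizable; a witness order is #2, #1, #4, #3, #5:
step 1: #2 write(44) — value 44
step 2: #1 read() → 44 — value 44
step 3: #4 read() → 44 — value 44
step 4: #3 write(11) — value 11
step 5: #5 write(31) — value 31
adding event 13 (#7 responds at 13) leaves no legal real-time order
include/drop combinations of the 1 pending operation (#6) were all tried; none helps
take #1, #2, #3, #4, #5, #7 (pending dropped): step 1 already fails, because #1 read() → 44 cannot occur there
take #1, #2, #3, #5, #4, #7 (pending dropped): step 1 already fails, because #1 read() → 44 cannot occur there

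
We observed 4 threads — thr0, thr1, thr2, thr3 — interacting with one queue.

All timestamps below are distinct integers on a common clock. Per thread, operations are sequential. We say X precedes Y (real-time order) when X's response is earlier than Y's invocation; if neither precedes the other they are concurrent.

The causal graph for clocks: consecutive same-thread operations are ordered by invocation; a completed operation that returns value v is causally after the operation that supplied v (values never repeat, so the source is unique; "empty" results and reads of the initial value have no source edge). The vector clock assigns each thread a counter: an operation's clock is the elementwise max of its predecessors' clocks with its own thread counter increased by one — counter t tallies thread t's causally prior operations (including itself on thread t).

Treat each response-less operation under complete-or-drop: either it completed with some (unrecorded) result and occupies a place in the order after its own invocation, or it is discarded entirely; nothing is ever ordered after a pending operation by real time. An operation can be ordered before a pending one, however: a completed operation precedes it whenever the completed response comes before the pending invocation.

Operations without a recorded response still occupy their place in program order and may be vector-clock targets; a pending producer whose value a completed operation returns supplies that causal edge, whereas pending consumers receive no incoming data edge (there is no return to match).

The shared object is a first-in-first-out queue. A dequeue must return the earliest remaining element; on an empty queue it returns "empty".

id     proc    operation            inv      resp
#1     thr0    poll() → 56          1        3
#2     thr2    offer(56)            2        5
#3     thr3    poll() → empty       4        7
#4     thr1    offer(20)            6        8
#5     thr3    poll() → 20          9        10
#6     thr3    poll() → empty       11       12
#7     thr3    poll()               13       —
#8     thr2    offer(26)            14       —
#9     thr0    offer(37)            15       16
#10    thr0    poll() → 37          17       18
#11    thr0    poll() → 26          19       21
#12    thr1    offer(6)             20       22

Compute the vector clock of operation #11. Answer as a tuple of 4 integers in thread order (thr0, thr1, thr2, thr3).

(4, 0, 2, 0)

VC(#3, invoked at 4): no causal predecessors; +1 on thr3 → (0, 0, 0, 1)
VC(#2, invoked at 2): no causal predecessors; +1 on thr2 → (0, 0, 1, 0)
VC(#4, invoked at 6): no causal predecessors; +1 on thr1 → (0, 1, 0, 0)
merge at #8 (invoked 14): VC(#2)=(0, 0, 1, 0), own-thread bump on thr2 → (0, 0, 2, 0)
merge at #12 (invoked 20): VC(#4)=(0, 1, 0, 0), own-thread bump on thr1 → (0, 2, 0, 0)
merge at #1 (invoked 1): VC(#2)=(0, 0, 1, 0), own-thread bump on thr0 → (1, 0, 1, 0)
merge at #5 (invoked 9): VC(#3)=(0, 0, 0, 1), VC(#4)=(0, 1, 0, 0), own-thread bump on thr3 → (0, 1, 0, 2)
merge at #9 (invoked 15): VC(#1)=(1, 0, 1, 0), own-thread bump on thr0 → (2, 0, 1, 0)
merge at #6 (invoked 11): VC(#5)=(0, 1, 0, 2), own-thread bump on thr3 → (0, 1, 0, 3)
merge at #10 (invoked 17): VC(#9)=(2, 0, 1, 0), own-thread bump on thr0 → (3, 0, 1, 0)
merge at #7 (invoked 13): VC(#6)=(0, 1, 0, 3), own-thread bump on thr3 → (0, 1, 0, 4)
merge at #11 (invoked 19): VC(#8)=(0, 0, 2, 0), VC(#10)=(3, 0, 1, 0), own-thread bump on thr0 → (4, 0, 2, 0)
target: VC(#11) = (4, 0, 2, 0)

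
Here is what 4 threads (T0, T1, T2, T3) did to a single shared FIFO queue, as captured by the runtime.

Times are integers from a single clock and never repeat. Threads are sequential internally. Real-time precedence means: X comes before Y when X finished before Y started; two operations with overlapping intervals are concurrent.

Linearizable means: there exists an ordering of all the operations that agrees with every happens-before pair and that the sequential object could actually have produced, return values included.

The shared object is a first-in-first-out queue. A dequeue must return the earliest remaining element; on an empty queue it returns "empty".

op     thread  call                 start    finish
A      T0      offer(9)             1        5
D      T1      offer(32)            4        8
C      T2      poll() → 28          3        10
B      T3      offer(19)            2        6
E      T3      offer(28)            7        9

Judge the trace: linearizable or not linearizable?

not linearizable

already the first 10 events (up to C's response at time 10) admit no linearization; the first 9 still do
the 5 completed operations admit 40 real-time orders; each fails the FIFO queue replay
sample order A, B, C, D, E stalls at step 3 — C poll() → 28 has no legal effect
sample order A, B, C, E, D stalls at step 3 — C poll() → 28 has no legal effect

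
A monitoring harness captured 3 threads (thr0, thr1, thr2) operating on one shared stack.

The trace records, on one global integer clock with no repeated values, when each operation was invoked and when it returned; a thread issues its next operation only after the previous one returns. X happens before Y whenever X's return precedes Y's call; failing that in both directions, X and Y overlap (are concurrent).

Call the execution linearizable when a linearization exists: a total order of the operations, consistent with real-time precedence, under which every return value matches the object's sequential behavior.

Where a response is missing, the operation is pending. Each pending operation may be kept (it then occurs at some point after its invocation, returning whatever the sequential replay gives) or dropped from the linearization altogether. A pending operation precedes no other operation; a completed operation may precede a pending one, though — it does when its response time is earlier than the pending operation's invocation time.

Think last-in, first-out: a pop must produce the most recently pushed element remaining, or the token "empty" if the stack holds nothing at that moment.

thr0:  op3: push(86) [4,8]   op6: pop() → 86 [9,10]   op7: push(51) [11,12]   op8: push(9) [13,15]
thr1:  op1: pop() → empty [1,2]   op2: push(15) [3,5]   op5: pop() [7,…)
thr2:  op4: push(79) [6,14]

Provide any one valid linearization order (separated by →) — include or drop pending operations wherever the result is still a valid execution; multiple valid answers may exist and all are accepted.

op1 → op2 → op3 → op4 → op5 → op6 → op7 → op8

step 1: op1 pop() → empty — stack <>
step 2: op2 push(15) — stack <15>
step 3: op3 push(86) — stack <15,86>
step 4: op4 push(79) — stack <15,86,79>
step 5: op5 pop() (pending, included) — stack <15,86>
step 6: op6 pop() → 86 — stack <15>
step 7: op7 push(51) — stack <15,51>
step 8: op8 push(9) — stack <15,51,9>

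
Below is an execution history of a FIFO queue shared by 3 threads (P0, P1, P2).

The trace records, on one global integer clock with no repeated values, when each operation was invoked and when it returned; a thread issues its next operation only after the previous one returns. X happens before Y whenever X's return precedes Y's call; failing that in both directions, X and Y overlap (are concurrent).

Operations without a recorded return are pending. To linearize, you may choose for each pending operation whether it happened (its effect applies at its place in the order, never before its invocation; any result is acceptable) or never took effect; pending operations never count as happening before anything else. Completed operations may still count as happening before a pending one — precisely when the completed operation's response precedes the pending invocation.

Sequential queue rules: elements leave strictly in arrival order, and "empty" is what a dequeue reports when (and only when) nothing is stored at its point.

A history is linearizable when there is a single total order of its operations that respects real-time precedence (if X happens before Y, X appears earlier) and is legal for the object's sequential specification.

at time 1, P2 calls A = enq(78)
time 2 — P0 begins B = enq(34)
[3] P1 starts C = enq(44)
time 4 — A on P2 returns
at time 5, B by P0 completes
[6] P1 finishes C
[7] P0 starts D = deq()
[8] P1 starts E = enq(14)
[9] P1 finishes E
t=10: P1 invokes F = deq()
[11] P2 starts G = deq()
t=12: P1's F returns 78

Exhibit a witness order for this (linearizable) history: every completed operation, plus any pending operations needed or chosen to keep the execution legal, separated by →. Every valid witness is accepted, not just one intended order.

after step 1 (A enq(78)): queue <78>
after step 2 (B enq(34)): queue <78,34>
after step 3 (C enq(44)): queue <78,34,44>
after step 4 (E enq(14)): queue <78,34,44,14>
after step 5 (F deq() → 78): queue <34,44,14>

A → B → C → E → F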